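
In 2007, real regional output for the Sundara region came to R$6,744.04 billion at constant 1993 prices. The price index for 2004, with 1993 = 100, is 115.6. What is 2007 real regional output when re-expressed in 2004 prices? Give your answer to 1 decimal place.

R$7,796.1 billion

Real regional output in 2004 prices = Real regional output in 1993 prices × (P_2004/P_1993) = 6744.04 × 1.156 = 7796.11.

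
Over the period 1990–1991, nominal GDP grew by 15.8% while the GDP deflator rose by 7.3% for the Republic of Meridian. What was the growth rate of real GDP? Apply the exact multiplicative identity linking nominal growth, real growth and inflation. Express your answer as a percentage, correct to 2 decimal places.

(1 + g_nom) = (1 + g_real)(1 + π), so g_real = 1.1580 / 1.0730 − 1 = 0.07922.

7.92%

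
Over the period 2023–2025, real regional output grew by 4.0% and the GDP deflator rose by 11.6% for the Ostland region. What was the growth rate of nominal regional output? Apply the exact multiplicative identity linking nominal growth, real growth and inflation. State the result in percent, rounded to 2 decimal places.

16.06%

(1 + g_nom) = (1 + g_real)(1 + π) = 1.0400 × 1.1160 = 1.16064.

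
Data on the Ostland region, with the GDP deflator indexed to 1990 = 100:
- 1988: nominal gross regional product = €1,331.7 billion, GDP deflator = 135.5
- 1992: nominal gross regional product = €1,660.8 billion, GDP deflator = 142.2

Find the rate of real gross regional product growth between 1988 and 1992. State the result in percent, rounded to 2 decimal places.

Deflate each year: 1988 → 1331.7/1.355 = 982.80; 1992 → 1660.8/1.422 = 1167.93.
So real gross regional product changed by 1167.93/982.80 − 1 = 0.1884, i.e. 18.84%.

18.84%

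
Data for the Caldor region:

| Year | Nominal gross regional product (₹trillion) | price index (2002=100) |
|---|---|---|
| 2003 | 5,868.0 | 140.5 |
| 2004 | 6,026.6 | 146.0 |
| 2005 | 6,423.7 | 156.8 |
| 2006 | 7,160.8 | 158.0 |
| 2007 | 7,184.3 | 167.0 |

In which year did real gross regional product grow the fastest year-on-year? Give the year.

2006

2004: real = 6026.6/1.460 = 4127.81; growth vs 2003 (4176.51) = -1.17%.
2005: real = 6423.7/1.568 = 4096.75; growth vs 2004 (4127.81) = -0.75%.
2006: real = 7160.8/1.580 = 4532.15; growth vs 2005 (4096.75) = 10.63%.
2007: real = 7184.3/1.670 = 4301.98; growth vs 2006 (4532.15) = -5.08%.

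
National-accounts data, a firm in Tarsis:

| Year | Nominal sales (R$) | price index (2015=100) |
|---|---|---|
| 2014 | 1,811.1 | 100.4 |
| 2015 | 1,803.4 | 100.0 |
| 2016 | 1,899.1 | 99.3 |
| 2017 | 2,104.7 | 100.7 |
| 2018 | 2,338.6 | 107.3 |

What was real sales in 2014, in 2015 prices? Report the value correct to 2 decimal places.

Real sales 2014 = 1811.1 / 1.004 = 1803.88.

R$1,803.88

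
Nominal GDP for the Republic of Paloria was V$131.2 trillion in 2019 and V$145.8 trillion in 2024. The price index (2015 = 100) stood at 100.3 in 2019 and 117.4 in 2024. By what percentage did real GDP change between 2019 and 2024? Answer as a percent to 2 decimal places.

-5.06%

Real GDP 2019 = 131.2 / 1.003 = 130.81.
Real GDP 2024 = 145.8 / 1.174 = 124.19.
Real growth = 124.19 / 130.81 − 1 = -0.0506.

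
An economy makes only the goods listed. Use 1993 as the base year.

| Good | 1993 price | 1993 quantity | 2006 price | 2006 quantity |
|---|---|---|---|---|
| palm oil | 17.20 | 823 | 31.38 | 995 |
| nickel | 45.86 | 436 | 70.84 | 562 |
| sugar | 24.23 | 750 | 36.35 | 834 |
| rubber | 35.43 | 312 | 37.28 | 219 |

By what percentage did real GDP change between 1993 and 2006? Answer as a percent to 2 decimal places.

11.80%

Real GDP 1993 = Nominal GDP 1993 = 17.20·823 + 45.86·436 + 24.23·750 + 35.43·312 = 63377.22.
Real GDP 2006 (at 1993 prices) = 17.20·995 + 45.86·562 + 24.23·834 + 35.43·219 = 70854.31.
Real growth = 70854.31/63377.22 − 1 = 0.1180.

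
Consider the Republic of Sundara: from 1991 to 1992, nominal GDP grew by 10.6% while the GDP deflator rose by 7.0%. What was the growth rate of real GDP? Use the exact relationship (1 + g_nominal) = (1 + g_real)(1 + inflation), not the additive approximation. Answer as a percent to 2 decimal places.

3.36%

(1 + g_nom) = (1 + g_real)(1 + π), so g_real = 1.1060 / 1.0700 − 1 = 0.03364.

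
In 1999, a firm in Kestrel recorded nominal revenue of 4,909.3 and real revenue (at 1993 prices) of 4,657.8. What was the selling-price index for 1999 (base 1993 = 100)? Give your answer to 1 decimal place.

105.4

selling-price index = (Nominal / Real) × 100 = 4909.3 / 4657.8 × 100 = 105.40.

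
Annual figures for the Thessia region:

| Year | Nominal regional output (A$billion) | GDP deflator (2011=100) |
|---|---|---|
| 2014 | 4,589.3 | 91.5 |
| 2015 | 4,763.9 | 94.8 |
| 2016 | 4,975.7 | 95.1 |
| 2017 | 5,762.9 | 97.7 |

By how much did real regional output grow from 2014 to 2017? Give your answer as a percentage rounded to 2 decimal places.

Real regional output 2014 = 4589.3/0.915 = 5015.63.
Real regional output 2017 = 5762.9/0.977 = 5898.57.
Change = 5898.57/5015.63 − 1 = 0.1760.

17.60%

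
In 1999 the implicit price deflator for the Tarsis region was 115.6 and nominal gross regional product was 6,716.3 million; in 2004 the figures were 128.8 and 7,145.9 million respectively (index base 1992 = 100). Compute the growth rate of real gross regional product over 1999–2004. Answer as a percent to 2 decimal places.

-4.51%

Real gross regional product 1999 = 6716.3 / 1.156 = 5809.95.
Real gross regional product 2004 = 7145.9 / 1.288 = 5548.06.
Real growth = 5548.06 / 5809.95 − 1 = -0.0451.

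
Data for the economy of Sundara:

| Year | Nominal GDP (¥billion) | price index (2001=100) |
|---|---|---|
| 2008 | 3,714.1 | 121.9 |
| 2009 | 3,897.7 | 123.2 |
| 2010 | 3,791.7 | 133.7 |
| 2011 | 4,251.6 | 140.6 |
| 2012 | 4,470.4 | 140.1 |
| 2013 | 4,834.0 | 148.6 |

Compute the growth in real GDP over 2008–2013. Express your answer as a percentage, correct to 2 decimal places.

Real GDP 2008 = 3714.1/1.219 = 3046.84.
Real GDP 2013 = 4834.0/1.486 = 3253.03.
Change = 3253.03/3046.84 − 1 = 0.0677.

6.77%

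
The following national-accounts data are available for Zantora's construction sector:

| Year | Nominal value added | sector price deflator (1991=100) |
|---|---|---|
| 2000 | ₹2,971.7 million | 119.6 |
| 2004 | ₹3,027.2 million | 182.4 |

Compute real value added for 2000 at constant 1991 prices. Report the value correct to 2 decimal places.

Real value added = Nominal / (sector price deflator/100) = 2971.7 / 1.196 = 2484.70.

₹2,484.70 million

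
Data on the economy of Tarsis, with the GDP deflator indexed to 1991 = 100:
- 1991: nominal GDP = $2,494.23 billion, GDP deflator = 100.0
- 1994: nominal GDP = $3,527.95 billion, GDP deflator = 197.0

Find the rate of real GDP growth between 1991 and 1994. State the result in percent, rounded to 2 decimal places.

-28.20%

Real GDP 1991 = 2494.23 / 1.000 = 2494.23.
Real GDP 1994 = 3527.95 / 1.970 = 1790.84.
Real growth = 1790.84 / 2494.23 − 1 = -0.2820.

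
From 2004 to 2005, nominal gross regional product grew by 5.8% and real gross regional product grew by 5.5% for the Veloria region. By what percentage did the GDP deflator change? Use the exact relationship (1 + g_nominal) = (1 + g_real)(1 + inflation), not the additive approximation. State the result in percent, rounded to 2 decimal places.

0.28%

(1 + g_nom) = (1 + g_real)(1 + π), so π = 1.0580 / 1.0550 − 1 = 0.00284.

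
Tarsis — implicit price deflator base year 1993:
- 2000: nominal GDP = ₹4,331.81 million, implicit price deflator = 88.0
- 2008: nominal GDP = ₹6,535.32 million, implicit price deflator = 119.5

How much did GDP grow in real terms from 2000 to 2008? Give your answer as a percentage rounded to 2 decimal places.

Real GDP 2000 = 4331.81 / 0.880 = 4922.51.
Real GDP 2008 = 6535.32 / 1.195 = 5468.89.
Real growth = 5468.89 / 4922.51 − 1 = 0.1110.

11.10%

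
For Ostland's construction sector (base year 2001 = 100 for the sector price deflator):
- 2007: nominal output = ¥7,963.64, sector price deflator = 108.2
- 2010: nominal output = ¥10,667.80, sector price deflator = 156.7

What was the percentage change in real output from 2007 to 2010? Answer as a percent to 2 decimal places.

-7.50%

Deflate each year: 2007 → 7963.64/1.082 = 7360.11; 2010 → 10667.80/1.567 = 6807.79.
So real output changed by 6807.79/7360.11 − 1 = -0.0750, i.e. -7.50%.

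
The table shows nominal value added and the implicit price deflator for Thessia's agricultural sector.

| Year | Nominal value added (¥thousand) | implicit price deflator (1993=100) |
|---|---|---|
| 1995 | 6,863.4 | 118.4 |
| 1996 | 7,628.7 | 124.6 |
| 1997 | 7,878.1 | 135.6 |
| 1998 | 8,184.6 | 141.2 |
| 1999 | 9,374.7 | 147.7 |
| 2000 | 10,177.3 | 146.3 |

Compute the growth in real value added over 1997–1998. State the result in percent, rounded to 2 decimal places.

-0.23%

Real value added 1997 = 7878.1/1.356 = 5809.81.
Real value added 1998 = 8184.6/1.412 = 5796.46.
Change = 5796.46/5809.81 − 1 = -0.0023.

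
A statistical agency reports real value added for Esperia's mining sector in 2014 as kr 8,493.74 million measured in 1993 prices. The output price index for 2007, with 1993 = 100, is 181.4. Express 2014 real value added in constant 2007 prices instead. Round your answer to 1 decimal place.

Real value added in 2007 prices = Real value added in 1993 prices × (P_2007/P_1993) = 8493.74 × 1.814 = 15407.64.

kr 15,407.6 million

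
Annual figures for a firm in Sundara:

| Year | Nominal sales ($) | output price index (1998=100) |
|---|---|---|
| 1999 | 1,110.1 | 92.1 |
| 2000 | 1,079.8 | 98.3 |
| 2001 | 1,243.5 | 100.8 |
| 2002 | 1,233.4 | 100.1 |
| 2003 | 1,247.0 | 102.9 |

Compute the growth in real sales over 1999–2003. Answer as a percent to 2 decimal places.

Real sales 1999 = 1110.1/0.921 = 1205.32.
Real sales 2003 = 1247.0/1.029 = 1211.86.
Change = 1211.86/1205.32 − 1 = 0.0054.

0.54%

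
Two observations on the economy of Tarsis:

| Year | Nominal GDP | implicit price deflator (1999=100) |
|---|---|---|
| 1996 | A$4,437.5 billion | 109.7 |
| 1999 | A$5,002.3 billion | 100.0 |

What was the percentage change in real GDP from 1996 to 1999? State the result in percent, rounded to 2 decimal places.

Real GDP 1996 = 4437.5 / 1.097 = 4045.12.
Real GDP 1999 = 5002.3 / 1.000 = 5002.30.
Real growth = 5002.30 / 4045.12 − 1 = 0.2366.

23.66%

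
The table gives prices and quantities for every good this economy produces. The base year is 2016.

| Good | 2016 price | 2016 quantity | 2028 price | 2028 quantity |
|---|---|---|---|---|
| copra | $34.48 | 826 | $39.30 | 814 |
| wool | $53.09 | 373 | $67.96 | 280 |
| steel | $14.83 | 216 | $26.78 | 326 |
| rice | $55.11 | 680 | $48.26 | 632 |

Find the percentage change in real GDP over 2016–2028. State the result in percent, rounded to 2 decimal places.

Real GDP 2016 = Nominal GDP 2016 = 34.48·826 + 53.09·373 + 14.83·216 + 55.11·680 = 88961.13.
Real GDP 2028 (at 2016 prices) = 34.48·814 + 53.09·280 + 14.83·326 + 55.11·632 = 82596.02.
Real growth = 82596.02/88961.13 − 1 = -0.0715.

-7.15%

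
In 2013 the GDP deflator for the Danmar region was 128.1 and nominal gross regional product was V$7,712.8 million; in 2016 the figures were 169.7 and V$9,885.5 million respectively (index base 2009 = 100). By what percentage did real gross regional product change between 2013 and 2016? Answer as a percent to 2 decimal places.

Real gross regional product 2013 = 7712.8 / 1.281 = 6020.92.
Real gross regional product 2016 = 9885.5 / 1.697 = 5825.28.
Real growth = 5825.28 / 6020.92 − 1 = -0.0325.

-3.25%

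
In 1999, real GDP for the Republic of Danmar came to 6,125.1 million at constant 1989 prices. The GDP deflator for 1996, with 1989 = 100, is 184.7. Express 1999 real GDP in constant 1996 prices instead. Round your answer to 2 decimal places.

Real GDP in 1996 prices = Real GDP in 1989 prices × (P_1996/P_1989) = 6125.1 × 1.847 = 11313.06.

11,313.06 million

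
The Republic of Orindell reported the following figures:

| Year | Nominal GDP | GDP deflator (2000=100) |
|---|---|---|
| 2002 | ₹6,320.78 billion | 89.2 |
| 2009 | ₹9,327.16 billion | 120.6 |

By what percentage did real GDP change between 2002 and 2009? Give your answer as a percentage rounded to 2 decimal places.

9.14%

Real GDP 2002 = 6320.78 / 0.892 = 7086.08.
Real GDP 2009 = 9327.16 / 1.206 = 7733.96.
Real growth = 7733.96 / 7086.08 − 1 = 0.0914.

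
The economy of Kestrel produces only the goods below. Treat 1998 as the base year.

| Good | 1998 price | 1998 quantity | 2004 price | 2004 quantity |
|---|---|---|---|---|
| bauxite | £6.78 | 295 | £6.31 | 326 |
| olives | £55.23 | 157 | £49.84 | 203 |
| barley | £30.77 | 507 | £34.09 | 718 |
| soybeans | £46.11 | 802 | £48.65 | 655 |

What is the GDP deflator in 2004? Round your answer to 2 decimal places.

104.26

Nominal GDP 2004 = 6.31·326 + 49.84·203 + 34.09·718 + 48.65·655 = 68516.95.
Real GDP 2004 (at 1998 prices) = 6.78·326 + 55.23·203 + 30.77·718 + 46.11·655 = 65716.88.
Deflator = Nominal/Real × 100 = 68516.95/65716.88 × 100 = 104.261.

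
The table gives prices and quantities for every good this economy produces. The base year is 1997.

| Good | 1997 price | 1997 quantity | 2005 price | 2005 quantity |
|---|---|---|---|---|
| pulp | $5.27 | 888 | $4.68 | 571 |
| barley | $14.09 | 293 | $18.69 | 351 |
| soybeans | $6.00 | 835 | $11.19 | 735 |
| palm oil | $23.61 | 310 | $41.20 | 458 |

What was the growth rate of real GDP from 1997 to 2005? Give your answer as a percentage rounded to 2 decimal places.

9.66%

Real GDP 1997 = Nominal GDP 1997 = 5.27·888 + 14.09·293 + 6.00·835 + 23.61·310 = 21137.23.
Real GDP 2005 (at 1997 prices) = 5.27·571 + 14.09·351 + 6.00·735 + 23.61·458 = 23178.14.
Real growth = 23178.14/21137.23 − 1 = 0.0966.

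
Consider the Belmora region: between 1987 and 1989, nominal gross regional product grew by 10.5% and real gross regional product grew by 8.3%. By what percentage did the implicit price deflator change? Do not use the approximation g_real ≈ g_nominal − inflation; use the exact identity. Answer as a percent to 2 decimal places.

2.03%

(1 + g_nom) = (1 + g_real)(1 + π), so π = 1.1050 / 1.0830 − 1 = 0.02031.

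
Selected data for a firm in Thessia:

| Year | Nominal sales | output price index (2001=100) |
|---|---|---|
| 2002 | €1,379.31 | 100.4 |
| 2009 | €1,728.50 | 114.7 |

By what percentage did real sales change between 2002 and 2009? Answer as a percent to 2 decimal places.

9.69%

Real sales 2002 = 1379.31 / 1.004 = 1373.81.
Real sales 2009 = 1728.50 / 1.147 = 1506.97.
Real growth = 1506.97 / 1373.81 − 1 = 0.0969.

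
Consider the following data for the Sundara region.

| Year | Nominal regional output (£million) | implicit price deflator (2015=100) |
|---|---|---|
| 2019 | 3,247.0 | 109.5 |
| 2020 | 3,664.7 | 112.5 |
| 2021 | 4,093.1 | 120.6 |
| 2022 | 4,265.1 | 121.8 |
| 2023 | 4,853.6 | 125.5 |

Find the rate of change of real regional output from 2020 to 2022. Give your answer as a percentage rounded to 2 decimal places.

7.50%

Real regional output 2020 = 3664.7/1.125 = 3257.51.
Real regional output 2022 = 4265.1/1.218 = 3501.72.
Change = 3501.72/3257.51 − 1 = 0.0750.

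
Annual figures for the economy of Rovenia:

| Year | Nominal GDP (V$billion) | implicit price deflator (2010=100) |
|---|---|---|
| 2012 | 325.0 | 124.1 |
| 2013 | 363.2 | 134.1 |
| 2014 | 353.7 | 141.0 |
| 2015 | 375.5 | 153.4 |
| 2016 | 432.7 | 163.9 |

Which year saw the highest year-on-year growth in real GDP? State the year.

2016

2013: real = 363.2/1.341 = 270.84; growth vs 2012 (261.89) = 3.42%.
2014: real = 353.7/1.410 = 250.85; growth vs 2013 (270.84) = -7.38%.
2015: real = 375.5/1.534 = 244.78; growth vs 2014 (250.85) = -2.42%.
2016: real = 432.7/1.639 = 264.00; growth vs 2015 (244.78) = 7.85%.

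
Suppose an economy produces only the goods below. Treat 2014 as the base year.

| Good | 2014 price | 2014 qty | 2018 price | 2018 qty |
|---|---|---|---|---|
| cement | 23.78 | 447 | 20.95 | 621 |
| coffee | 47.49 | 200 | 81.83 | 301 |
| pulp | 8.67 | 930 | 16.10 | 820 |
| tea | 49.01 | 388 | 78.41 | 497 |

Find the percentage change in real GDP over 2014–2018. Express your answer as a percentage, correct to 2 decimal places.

Real GDP 2014 = Nominal GDP 2014 = 23.78·447 + 47.49·200 + 8.67·930 + 49.01·388 = 47206.64.
Real GDP 2018 (at 2014 prices) = 23.78·621 + 47.49·301 + 8.67·820 + 49.01·497 = 60529.24.
Real growth = 60529.24/47206.64 − 1 = 0.2822.

28.22%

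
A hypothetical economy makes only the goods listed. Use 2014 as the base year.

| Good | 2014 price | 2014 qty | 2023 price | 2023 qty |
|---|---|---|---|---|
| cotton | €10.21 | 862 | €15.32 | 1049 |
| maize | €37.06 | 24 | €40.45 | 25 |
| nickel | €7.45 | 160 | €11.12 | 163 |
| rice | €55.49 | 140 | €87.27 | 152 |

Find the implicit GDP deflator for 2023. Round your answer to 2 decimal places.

Nominal GDP 2023 = 15.32·1049 + 40.45·25 + 11.12·163 + 87.27·152 = 32159.53.
Real GDP 2023 (at 2014 prices) = 10.21·1049 + 37.06·25 + 7.45·163 + 55.49·152 = 21285.62.
Deflator = Nominal/Real × 100 = 32159.53/21285.62 × 100 = 151.086.

151.09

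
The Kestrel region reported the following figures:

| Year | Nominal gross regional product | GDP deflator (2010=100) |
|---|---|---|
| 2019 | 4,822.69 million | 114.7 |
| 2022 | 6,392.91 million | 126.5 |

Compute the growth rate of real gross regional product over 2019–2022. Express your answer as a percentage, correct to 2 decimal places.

Real gross regional product 2019 = 4822.69 / 1.147 = 4204.61.
Real gross regional product 2022 = 6392.91 / 1.265 = 5053.68.
Real growth = 5053.68 / 4204.61 − 1 = 0.2019.

20.19%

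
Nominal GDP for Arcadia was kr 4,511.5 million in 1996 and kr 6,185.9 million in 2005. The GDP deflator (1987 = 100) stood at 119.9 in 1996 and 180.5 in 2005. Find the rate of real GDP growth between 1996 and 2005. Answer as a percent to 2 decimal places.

-8.92%

Real GDP 1996 = 4511.5 / 1.199 = 3762.72.
Real GDP 2005 = 6185.9 / 1.805 = 3427.09.
Real growth = 3427.09 / 3762.72 − 1 = -0.0892.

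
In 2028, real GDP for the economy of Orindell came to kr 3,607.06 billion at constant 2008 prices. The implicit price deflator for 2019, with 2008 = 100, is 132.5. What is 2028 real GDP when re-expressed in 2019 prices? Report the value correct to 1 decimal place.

Real GDP in 2019 prices = Real GDP in 2008 prices × (P_2019/P_2008) = 3607.06 × 1.325 = 4779.35.

kr 4,779.4 billion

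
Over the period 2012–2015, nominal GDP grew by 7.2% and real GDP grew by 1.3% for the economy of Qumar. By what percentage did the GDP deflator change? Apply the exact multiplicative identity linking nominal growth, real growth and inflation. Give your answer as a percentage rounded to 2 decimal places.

5.82%

(1 + g_nom) = (1 + g_real)(1 + π), so π = 1.0720 / 1.0130 − 1 = 0.05824.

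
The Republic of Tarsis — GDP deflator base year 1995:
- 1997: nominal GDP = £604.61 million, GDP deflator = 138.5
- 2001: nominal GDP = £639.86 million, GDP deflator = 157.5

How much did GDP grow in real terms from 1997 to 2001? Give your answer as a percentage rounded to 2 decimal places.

Real GDP 1997 = 604.61 / 1.385 = 436.54.
Real GDP 2001 = 639.86 / 1.575 = 406.26.
Real growth = 406.26 / 436.54 − 1 = -0.0694.

-6.94%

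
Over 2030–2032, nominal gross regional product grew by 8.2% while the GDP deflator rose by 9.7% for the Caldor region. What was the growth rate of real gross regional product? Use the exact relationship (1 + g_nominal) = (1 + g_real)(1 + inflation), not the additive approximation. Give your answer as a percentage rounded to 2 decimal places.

-1.37%

(1 + g_nom) = (1 + g_real)(1 + π), so g_real = 1.0820 / 1.0970 − 1 = -0.01367.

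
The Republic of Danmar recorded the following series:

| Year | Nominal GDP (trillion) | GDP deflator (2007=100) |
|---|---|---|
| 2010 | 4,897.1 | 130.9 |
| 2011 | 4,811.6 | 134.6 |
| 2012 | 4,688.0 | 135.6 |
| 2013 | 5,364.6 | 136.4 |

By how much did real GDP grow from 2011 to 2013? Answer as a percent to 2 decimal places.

Real GDP 2011 = 4811.6/1.346 = 3574.74.
Real GDP 2013 = 5364.6/1.364 = 3932.99.
Change = 3932.99/3574.74 − 1 = 0.1002.

10.02%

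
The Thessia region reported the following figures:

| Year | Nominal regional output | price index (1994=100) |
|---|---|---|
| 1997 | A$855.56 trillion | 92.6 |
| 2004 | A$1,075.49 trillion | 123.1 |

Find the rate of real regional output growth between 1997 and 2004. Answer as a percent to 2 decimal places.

-5.44%

Real regional output 1997 = 855.56 / 0.926 = 923.93.
Real regional output 2004 = 1075.49 / 1.231 = 873.67.
Real growth = 873.67 / 923.93 − 1 = -0.0544.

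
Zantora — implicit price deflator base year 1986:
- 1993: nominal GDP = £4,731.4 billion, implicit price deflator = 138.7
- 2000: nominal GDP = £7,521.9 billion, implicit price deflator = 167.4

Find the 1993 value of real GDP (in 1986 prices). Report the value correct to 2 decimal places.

£3,411.25 billion

Real GDP = Nominal / (implicit price deflator/100) = 4731.4 / 1.387 = 3411.25.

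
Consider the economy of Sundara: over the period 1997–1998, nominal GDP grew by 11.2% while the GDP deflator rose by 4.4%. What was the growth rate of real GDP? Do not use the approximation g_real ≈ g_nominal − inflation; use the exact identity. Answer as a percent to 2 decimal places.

6.51%

(1 + g_nom) = (1 + g_real)(1 + π), so g_real = 1.1120 / 1.0440 − 1 = 0.06513.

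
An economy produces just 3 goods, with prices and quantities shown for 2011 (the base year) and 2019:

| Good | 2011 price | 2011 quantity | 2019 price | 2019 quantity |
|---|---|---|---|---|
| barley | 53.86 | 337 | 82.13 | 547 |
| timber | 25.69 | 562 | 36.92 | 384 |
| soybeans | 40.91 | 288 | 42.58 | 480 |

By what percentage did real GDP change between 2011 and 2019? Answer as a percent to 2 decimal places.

Real GDP 2011 = Nominal GDP 2011 = 53.86·337 + 25.69·562 + 40.91·288 = 44370.68.
Real GDP 2019 (at 2011 prices) = 53.86·547 + 25.69·384 + 40.91·480 = 58963.18.
Real growth = 58963.18/44370.68 − 1 = 0.3289.

32.89%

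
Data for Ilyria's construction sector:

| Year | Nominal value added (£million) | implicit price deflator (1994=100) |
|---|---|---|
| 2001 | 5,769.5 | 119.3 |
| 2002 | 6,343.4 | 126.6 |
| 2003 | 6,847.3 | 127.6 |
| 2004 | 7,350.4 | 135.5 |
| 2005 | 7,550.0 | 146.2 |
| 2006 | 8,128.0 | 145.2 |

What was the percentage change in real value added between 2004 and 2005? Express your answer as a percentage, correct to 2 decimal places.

-4.80%

Real value added 2004 = 7350.4/1.355 = 5424.65.
Real value added 2005 = 7550.0/1.462 = 5164.16.
Change = 5164.16/5424.65 − 1 = -0.0480.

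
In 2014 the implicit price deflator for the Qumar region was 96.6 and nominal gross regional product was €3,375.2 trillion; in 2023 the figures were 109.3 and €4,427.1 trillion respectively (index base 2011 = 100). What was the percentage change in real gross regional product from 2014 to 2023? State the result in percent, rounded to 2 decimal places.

15.92%

Real gross regional product 2014 = 3375.2 / 0.966 = 3494.00.
Real gross regional product 2023 = 4427.1 / 1.093 = 4050.41.
Real growth = 4050.41 / 3494.00 − 1 = 0.1592.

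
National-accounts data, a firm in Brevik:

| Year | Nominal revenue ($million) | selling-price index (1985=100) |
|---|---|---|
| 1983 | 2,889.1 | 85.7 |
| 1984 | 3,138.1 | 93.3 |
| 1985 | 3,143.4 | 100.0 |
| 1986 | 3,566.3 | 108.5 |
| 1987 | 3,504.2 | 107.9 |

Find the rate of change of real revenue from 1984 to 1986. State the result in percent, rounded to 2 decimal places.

-2.28%

Real revenue 1984 = 3138.1/0.933 = 3363.45.
Real revenue 1986 = 3566.3/1.085 = 3286.91.
Change = 3286.91/3363.45 − 1 = -0.0228.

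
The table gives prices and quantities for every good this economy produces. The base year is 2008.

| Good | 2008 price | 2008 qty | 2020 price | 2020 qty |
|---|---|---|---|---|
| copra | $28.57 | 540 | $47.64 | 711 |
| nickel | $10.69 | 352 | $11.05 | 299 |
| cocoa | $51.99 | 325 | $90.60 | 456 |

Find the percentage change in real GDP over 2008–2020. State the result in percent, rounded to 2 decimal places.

Real GDP 2008 = Nominal GDP 2008 = 28.57·540 + 10.69·352 + 51.99·325 = 36087.43.
Real GDP 2020 (at 2008 prices) = 28.57·711 + 10.69·299 + 51.99·456 = 47217.02.
Real growth = 47217.02/36087.43 − 1 = 0.3084.

30.84%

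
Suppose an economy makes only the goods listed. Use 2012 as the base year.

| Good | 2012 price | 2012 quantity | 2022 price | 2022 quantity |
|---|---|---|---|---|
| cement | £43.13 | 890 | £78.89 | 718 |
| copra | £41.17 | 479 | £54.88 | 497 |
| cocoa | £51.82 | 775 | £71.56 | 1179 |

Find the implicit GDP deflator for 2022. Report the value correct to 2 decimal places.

149.56

Nominal GDP 2022 = 78.89·718 + 54.88·497 + 71.56·1179 = 168287.62.
Real GDP 2022 (at 2012 prices) = 43.13·718 + 41.17·497 + 51.82·1179 = 112524.61.
Deflator = Nominal/Real × 100 = 168287.62/112524.61 × 100 = 149.556.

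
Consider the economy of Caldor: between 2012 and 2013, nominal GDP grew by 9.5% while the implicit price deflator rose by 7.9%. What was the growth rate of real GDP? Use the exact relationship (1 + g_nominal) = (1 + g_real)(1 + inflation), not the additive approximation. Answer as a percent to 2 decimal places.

(1 + g_nom) = (1 + g_real)(1 + π), so g_real = 1.0950 / 1.0790 − 1 = 0.01483.

1.48%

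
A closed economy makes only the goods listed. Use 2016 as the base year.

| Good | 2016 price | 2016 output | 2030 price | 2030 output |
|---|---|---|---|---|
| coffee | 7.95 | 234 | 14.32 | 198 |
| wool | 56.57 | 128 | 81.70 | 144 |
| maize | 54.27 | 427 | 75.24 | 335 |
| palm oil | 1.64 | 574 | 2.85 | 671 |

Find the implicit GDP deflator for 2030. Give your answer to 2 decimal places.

Nominal GDP 2030 = 14.32·198 + 81.70·144 + 75.24·335 + 2.85·671 = 41717.91.
Real GDP 2030 (at 2016 prices) = 7.95·198 + 56.57·144 + 54.27·335 + 1.64·671 = 29001.07.
Deflator = Nominal/Real × 100 = 41717.91/29001.07 × 100 = 143.850.

143.85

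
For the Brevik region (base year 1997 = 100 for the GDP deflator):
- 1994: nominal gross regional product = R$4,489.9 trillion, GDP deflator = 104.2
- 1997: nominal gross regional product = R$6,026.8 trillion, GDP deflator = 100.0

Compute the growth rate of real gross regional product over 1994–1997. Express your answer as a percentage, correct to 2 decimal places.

Deflate each year: 1994 → 4489.9/1.042 = 4308.93; 1997 → 6026.8/1.000 = 6026.80.
So real gross regional product changed by 6026.80/4308.93 − 1 = 0.3987, i.e. 39.87%.

39.87%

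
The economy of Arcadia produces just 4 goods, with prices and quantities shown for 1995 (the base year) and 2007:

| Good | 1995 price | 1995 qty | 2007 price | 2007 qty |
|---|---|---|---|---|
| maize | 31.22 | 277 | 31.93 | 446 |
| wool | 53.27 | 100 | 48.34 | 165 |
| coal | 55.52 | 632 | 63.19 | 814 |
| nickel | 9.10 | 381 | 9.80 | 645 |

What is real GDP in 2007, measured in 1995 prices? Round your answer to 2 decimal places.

73776.45

Real GDP 2007 = Σ (p_1995 × q_2007) = 31.22·446 + 53.27·165 + 55.52·814 + 9.10·645 = 73776.45.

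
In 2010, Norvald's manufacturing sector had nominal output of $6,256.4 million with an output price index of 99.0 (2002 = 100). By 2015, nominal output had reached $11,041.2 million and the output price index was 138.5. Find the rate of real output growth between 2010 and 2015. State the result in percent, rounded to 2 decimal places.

Deflate each year: 2010 → 6256.4/0.990 = 6319.60; 2015 → 11041.2/1.385 = 7971.99.
So real output changed by 7971.99/6319.60 − 1 = 0.2615, i.e. 26.15%.

26.15%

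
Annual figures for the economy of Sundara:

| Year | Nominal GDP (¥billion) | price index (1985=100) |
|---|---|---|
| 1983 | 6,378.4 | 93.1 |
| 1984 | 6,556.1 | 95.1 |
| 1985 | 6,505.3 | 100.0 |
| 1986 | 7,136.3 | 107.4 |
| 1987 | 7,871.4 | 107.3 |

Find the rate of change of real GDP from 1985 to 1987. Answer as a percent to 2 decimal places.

Real GDP 1985 = 6505.3/1.000 = 6505.30.
Real GDP 1987 = 7871.4/1.073 = 7335.88.
Change = 7335.88/6505.30 − 1 = 0.1277.

12.77%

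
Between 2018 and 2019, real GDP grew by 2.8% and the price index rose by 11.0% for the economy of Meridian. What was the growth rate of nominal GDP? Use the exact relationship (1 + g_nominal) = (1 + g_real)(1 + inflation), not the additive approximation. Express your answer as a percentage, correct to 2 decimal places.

(1 + g_nom) = (1 + g_real)(1 + π) = 1.0280 × 1.1100 = 1.14108.

14.11%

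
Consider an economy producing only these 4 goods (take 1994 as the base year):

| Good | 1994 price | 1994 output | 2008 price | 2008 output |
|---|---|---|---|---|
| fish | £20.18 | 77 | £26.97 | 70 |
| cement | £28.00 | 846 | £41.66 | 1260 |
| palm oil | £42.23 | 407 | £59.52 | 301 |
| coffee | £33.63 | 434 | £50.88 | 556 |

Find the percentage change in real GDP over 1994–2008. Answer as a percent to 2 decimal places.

Real GDP 1994 = Nominal GDP 1994 = 20.18·77 + 28.00·846 + 42.23·407 + 33.63·434 = 57024.89.
Real GDP 2008 (at 1994 prices) = 20.18·70 + 28.00·1260 + 42.23·301 + 33.63·556 = 68102.11.
Real growth = 68102.11/57024.89 − 1 = 0.1943.

19.43%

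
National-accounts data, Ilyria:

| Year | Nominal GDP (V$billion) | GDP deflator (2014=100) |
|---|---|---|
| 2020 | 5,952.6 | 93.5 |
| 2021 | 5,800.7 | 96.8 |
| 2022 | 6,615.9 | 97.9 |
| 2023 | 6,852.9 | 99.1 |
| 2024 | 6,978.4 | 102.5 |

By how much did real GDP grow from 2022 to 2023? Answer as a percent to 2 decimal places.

Real GDP 2022 = 6615.9/0.979 = 6757.81.
Real GDP 2023 = 6852.9/0.991 = 6915.14.
Change = 6915.14/6757.81 − 1 = 0.0233.

2.33%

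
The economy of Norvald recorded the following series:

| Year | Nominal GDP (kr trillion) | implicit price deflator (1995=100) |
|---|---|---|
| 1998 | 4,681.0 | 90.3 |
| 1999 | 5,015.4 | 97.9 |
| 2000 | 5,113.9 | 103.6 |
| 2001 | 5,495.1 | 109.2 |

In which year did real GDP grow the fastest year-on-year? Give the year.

1999: real = 5015.4/0.979 = 5122.98; growth vs 1998 (5183.83) = -1.17%.
2000: real = 5113.9/1.036 = 4936.20; growth vs 1999 (5122.98) = -3.65%.
2001: real = 5495.1/1.092 = 5032.14; growth vs 2000 (4936.20) = 1.94%.

2001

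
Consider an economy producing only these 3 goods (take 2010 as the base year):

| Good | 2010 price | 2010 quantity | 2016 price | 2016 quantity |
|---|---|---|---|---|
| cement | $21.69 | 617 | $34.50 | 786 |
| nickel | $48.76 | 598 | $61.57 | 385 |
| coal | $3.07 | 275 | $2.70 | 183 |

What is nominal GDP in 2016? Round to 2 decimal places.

Nominal GDP 2016 = Σ (p_2016 × q_2016) = 34.50·786 + 61.57·385 + 2.70·183 = 51315.55.

$51315.55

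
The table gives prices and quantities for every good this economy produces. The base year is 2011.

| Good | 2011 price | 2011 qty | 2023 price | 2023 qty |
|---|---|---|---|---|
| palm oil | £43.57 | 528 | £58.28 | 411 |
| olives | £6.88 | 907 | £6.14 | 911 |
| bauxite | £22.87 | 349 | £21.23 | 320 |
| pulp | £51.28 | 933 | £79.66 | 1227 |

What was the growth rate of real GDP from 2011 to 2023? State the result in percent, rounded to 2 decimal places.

Real GDP 2011 = Nominal GDP 2011 = 43.57·528 + 6.88·907 + 22.87·349 + 51.28·933 = 85070.99.
Real GDP 2023 (at 2011 prices) = 43.57·411 + 6.88·911 + 22.87·320 + 51.28·1227 = 94413.91.
Real growth = 94413.91/85070.99 − 1 = 0.1098.

10.98%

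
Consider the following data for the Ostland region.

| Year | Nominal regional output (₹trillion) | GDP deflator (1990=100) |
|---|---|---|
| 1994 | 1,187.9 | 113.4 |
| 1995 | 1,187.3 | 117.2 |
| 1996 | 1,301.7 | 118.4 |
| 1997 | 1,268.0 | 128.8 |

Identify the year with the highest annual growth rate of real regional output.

1995: real = 1187.3/1.172 = 1013.05; growth vs 1994 (1047.53) = -3.29%.
1996: real = 1301.7/1.184 = 1099.41; growth vs 1995 (1013.05) = 8.52%.
1997: real = 1268.0/1.288 = 984.47; growth vs 1996 (1099.41) = -10.45%.

1996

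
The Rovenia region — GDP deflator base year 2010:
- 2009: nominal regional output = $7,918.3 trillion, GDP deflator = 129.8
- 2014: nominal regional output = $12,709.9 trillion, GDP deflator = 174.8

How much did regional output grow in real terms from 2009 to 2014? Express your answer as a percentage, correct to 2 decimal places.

Deflate each year: 2009 → 7918.3/1.298 = 6100.39; 2014 → 12709.9/1.748 = 7271.11.
So real regional output changed by 7271.11/6100.39 − 1 = 0.1919, i.e. 19.19%.

19.19%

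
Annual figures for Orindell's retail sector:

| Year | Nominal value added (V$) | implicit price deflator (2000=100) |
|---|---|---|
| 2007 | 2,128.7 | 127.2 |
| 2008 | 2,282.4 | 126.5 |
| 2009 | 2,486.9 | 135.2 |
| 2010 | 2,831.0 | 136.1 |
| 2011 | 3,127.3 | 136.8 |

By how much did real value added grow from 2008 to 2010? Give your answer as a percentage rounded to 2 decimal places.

Real value added 2008 = 2282.4/1.265 = 1804.27.
Real value added 2010 = 2831.0/1.361 = 2080.09.
Change = 2080.09/1804.27 − 1 = 0.1529.

15.29%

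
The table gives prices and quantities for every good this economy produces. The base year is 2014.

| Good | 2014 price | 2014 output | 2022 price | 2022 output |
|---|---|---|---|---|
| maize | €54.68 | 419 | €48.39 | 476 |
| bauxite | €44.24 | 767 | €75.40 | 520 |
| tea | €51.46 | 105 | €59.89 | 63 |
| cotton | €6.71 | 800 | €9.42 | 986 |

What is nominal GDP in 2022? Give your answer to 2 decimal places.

Nominal GDP 2022 = Σ (p_2022 × q_2022) = 48.39·476 + 75.40·520 + 59.89·63 + 9.42·986 = 75302.83.

€75302.83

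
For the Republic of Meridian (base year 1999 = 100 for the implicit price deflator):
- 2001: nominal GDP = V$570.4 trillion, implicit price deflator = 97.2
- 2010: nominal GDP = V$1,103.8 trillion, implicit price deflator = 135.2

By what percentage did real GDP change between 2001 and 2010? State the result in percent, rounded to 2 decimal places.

39.12%

Real GDP 2001 = 570.4 / 0.972 = 586.83.
Real GDP 2010 = 1103.8 / 1.352 = 816.42.
Real growth = 816.42 / 586.83 − 1 = 0.3912.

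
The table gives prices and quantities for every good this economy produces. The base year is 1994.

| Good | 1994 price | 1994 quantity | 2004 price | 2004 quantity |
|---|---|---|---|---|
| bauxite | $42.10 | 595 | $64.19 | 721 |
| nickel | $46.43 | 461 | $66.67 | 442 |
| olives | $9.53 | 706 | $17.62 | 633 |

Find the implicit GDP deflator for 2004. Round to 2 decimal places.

152.71

Nominal GDP 2004 = 64.19·721 + 66.67·442 + 17.62·633 = 86902.59.
Real GDP 2004 (at 1994 prices) = 42.10·721 + 46.43·442 + 9.53·633 = 56908.65.
Deflator = Nominal/Real × 100 = 86902.59/56908.65 × 100 = 152.705.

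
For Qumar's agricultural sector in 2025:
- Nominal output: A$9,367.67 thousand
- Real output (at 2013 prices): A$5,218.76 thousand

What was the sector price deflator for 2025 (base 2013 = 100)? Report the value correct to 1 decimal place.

179.5

sector price deflator = (Nominal / Real) × 100 = 9367.67 / 5218.76 × 100 = 179.50.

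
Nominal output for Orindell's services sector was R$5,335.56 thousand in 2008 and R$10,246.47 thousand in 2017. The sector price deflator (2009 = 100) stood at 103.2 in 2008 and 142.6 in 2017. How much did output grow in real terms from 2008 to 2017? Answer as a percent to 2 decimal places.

38.98%

Deflate each year: 2008 → 5335.56/1.032 = 5170.12; 2017 → 10246.47/1.426 = 7185.46.
So real output changed by 7185.46/5170.12 − 1 = 0.3898, i.e. 38.98%.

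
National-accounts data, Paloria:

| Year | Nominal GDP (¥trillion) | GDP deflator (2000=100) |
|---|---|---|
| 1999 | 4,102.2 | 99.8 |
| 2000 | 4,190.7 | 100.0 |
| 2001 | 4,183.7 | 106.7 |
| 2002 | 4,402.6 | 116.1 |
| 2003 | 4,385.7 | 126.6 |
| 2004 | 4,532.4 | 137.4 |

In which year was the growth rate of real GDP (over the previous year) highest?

2000

2000: real = 4190.7/1.000 = 4190.70; growth vs 1999 (4110.42) = 1.95%.
2001: real = 4183.7/1.067 = 3920.99; growth vs 2000 (4190.70) = -6.44%.
2002: real = 4402.6/1.161 = 3792.08; growth vs 2001 (3920.99) = -3.29%.
2003: real = 4385.7/1.266 = 3464.22; growth vs 2002 (3792.08) = -8.65%.
2004: real = 4532.4/1.374 = 3298.69; growth vs 2003 (3464.22) = -4.78%.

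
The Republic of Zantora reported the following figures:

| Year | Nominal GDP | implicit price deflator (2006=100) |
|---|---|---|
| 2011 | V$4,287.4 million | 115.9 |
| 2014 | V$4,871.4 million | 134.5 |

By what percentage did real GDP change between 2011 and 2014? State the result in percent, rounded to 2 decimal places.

Deflate each year: 2011 → 4287.4/1.159 = 3699.22; 2014 → 4871.4/1.345 = 3621.86.
So real GDP changed by 3621.86/3699.22 − 1 = -0.0209, i.e. -2.09%.

-2.09%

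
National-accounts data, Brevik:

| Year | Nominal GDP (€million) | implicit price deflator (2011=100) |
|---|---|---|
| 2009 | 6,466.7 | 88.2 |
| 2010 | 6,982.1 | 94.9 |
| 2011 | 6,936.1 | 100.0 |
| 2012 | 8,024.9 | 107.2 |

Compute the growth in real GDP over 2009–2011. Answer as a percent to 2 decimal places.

Real GDP 2009 = 6466.7/0.882 = 7331.86.
Real GDP 2011 = 6936.1/1.000 = 6936.10.
Change = 6936.10/7331.86 − 1 = -0.0540.

-5.40%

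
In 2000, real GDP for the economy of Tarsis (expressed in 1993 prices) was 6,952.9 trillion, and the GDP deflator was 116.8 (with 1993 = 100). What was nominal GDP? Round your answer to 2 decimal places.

Nominal GDP = Real × (GDP deflator/100) = 6952.9 × 1.168 = 8120.99.

8,120.99 trillion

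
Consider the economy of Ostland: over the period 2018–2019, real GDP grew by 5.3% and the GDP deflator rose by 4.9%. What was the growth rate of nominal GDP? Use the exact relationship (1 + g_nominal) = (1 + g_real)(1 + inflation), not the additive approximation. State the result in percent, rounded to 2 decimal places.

(1 + g_nom) = (1 + g_real)(1 + π) = 1.0530 × 1.0490 = 1.10460.

10.46%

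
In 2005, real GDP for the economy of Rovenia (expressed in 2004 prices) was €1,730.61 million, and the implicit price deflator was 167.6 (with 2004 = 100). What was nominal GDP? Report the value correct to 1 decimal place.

Nominal GDP = Real × (implicit price deflator/100) = 1730.61 × 1.676 = 2900.50.

€2,900.5 million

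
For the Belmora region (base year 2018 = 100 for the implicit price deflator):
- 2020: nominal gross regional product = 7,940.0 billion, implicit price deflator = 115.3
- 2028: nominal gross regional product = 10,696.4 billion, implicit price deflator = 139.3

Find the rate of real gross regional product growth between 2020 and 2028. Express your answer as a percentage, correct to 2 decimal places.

11.51%

Real gross regional product 2020 = 7940.0 / 1.153 = 6886.38.
Real gross regional product 2028 = 10696.4 / 1.393 = 7678.68.
Real growth = 7678.68 / 6886.38 − 1 = 0.1151.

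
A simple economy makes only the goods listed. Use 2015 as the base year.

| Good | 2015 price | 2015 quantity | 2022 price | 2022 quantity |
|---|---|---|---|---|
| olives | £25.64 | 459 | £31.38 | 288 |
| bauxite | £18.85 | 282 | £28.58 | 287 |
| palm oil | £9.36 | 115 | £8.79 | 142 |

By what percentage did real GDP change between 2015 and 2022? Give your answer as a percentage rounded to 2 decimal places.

Real GDP 2015 = Nominal GDP 2015 = 25.64·459 + 18.85·282 + 9.36·115 = 18160.86.
Real GDP 2022 (at 2015 prices) = 25.64·288 + 18.85·287 + 9.36·142 = 14123.39.
Real growth = 14123.39/18160.86 − 1 = -0.2223.

-22.23%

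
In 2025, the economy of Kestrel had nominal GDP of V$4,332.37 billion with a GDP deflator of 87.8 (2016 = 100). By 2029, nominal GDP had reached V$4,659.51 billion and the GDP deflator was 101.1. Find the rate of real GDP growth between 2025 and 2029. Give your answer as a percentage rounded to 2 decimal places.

Real GDP 2025 = 4332.37 / 0.878 = 4934.36.
Real GDP 2029 = 4659.51 / 1.011 = 4608.81.
Real growth = 4608.81 / 4934.36 − 1 = -0.0660.

-6.60%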